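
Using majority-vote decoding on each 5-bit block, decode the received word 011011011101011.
Split into 5-bit blocks and majority-vote each:
  block 1 = 01101: 3 ones, 2 zeros → 1
  block 2 = 10111: 4 ones, 1 zeros → 1
  block 3 = 01011: 3 ones, 2 zeros → 1
Decoded = 111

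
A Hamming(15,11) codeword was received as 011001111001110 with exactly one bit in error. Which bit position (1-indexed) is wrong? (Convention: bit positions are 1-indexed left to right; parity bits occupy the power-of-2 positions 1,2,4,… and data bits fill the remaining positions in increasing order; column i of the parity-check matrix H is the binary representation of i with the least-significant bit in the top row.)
Syndrome s = H · r^T (mod 2), r = 011001111001110:
  s[0] = (101010101010101)·(011001111001110) mod 2 = 0+0+1+0+0+0+1+0+1+0+0+0+1+0+0 mod 2 = 0
  s[1] = (011001100110011)·(011001111001110) mod 2 = 0+1+1+0+0+1+1+0+0+0+0+0+0+1+0 mod 2 = 1
  s[2] = (000111100001111)·(011001111001110) mod 2 = 0+0+0+0+0+1+1+0+0+0+0+1+1+1+0 mod 2 = 1
  s[3] = (000000011111111)·(011001111001110) mod 2 = 0+0+0+0+0+0+0+1+1+0+0+1+1+1+0 mod 2 = 1
Syndrome = 0111
Column i of H is the binary representation of i, so the syndrome is the binary index of the flipped bit.
Read s = 0111 with s[0] as LSB: 0·2^0 + 1·2^1 + 1·2^2 + 1·2^3 = 14.
Error is at bit position 14.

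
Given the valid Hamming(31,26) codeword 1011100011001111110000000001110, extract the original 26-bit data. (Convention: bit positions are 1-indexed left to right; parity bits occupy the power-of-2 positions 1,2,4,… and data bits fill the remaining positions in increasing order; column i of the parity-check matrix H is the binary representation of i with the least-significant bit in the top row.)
Parity bits occupy power-of-2 positions; data bits are at positions {3,5,6,7,9,10,11,12,13,14,15,17,18,19,20,21,22,23,24,25,26,27,28,29,30,31} (1-indexed).
Extract: c[3]=1 c[5]=1 c[6]=0 c[7]=0 c[9]=1 c[10]=1 c[11]=0 c[12]=0 c[13]=1 c[14]=1 c[15]=1 c[17]=1 c[18]=1 c[19]=0 c[20]=0 c[21]=0 c[22]=0 c[23]=0 c[24]=0 c[25]=0 c[26]=0 c[27]=0 c[28]=1 c[29]=1 c[30]=1 c[31]=0
Data = 11001100111110000000001110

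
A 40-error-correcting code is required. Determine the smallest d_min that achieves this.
Correcting t errors requires d_min ≥ 2t + 1 = 2·40 + 1 = 81.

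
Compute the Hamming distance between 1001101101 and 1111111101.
XOR = 0110010000, count of 1s = 3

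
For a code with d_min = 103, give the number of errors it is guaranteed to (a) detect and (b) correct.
(a) Detection requires d_min ≥ e+1, so e ≤ d_min − 1 = 102.
(b) Correction requires d_min ≥ 2t+1, so t ≤ ⌊(d_min − 1)/2⌋ = ⌊102/2⌋ = 51.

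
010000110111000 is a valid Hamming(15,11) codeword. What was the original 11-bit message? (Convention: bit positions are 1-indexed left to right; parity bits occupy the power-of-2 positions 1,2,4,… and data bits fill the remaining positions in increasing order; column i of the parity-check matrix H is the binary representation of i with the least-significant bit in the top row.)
Parity bits occupy power-of-2 positions; data bits are at positions {3,5,6,7,9,10,11,12,13,14,15} (1-indexed).
Extract: c[3]=0 c[5]=0 c[6]=0 c[7]=1 c[9]=0 c[10]=1 c[11]=1 c[12]=1 c[13]=0 c[14]=0 c[15]=0
Data = 00010111000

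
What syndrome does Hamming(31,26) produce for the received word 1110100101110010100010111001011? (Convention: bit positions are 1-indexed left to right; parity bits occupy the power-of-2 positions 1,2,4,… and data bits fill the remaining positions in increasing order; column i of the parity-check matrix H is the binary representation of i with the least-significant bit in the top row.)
Syndrome s = H · r^T (mod 2), r = 1110100101110010100010111001011:
  s[0] = (1010101010101010101010101010101)·(1110100101110010100010111001011) mod 2 = 1+0+1+0+1+0+0+0+0+0+1+0+0+0+1+0+1+0+0+0+1+0+1+0+1+0+0+0+0+0+1 mod 2 = 0
  s[1] = (0110011001100110011001100110011)·(1110100101110010100010111001011) mod 2 = 0+1+1+0+0+0+0+0+0+1+1+0+0+0+1+0+0+0+0+0+0+0+1+0+0+0+0+0+0+1+1 mod 2 = 0
  s[2] = (0001111000011110000111100001111)·(1110100101110010100010111001011) mod 2 = 0+0+0+0+1+0+0+0+0+0+0+1+0+0+1+0+0+0+0+0+1+0+1+0+0+0+0+1+0+1+1 mod 2 = 0
  s[3] = (0000000111111110000000011111111)·(1110100101110010100010111001011) mod 2 = 0+0+0+0+0+0+0+1+0+1+1+1+0+0+1+0+0+0+0+0+0+0+0+1+1+0+0+1+0+1+1 mod 2 = 0
  s[4] = (0000000000000001111111111111111)·(1110100101110010100010111001011) mod 2 = 0+0+0+0+0+0+0+0+0+0+0+0+0+0+0+0+1+0+0+0+1+0+1+1+1+0+0+1+0+1+1 mod 2 = 0
Syndrome = 00000
s = 0: no error detected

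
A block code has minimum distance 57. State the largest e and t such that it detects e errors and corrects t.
(a) Detection requires d_min ≥ e+1, so e ≤ d_min − 1 = 56.
(b) Correction requires d_min ≥ 2t+1, so t ≤ ⌊(d_min − 1)/2⌋ = ⌊56/2⌋ = 28.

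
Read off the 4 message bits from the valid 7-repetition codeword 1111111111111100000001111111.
Split into 7-bit blocks: 1111111 1111111 0000000 1111111
Data = 1101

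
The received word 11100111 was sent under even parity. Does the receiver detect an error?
Sum of received bits: 1+1+1+0+0+1+1+1 = 6; 6 mod 2 = 0. Result is 0 → no error detected.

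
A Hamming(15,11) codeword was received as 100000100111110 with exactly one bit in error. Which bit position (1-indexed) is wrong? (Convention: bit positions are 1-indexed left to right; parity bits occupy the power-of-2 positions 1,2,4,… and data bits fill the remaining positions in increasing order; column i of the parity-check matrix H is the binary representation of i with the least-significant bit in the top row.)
Syndrome s = H · r^T (mod 2), r = 100000100111110:
  s[0] = (101010101010101)·(100000100111110) mod 2 = 1+0+0+0+0+0+1+0+0+0+1+0+1+0+0 mod 2 = 0
  s[1] = (011001100110011)·(100000100111110) mod 2 = 0+0+0+0+0+0+1+0+0+1+1+0+0+1+0 mod 2 = 0
  s[2] = (000111100001111)·(100000100111110) mod 2 = 0+0+0+0+0+0+1+0+0+0+0+1+1+1+0 mod 2 = 0
  s[3] = (000000011111111)·(100000100111110) mod 2 = 0+0+0+0+0+0+0+0+0+1+1+1+1+1+0 mod 2 = 1
Syndrome = 0001
Column i of H is the binary representation of i, so the syndrome is the binary index of the flipped bit.
Read s = 0001 with s[0] as LSB: 0·2^0 + 0·2^1 + 0·2^2 + 1·2^3 = 8.
Error is at bit position 8.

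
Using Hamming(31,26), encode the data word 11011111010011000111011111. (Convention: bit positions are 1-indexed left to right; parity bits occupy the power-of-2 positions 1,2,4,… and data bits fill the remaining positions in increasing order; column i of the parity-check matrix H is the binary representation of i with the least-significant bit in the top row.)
Codeword c = d · G (mod 2), d = 11011111010011000111011111:
  c[0] = d·G[:,0] = (11011111010011000111011111)·(11011010101101010101010101) mod 2 = 1+1+0+1+1+0+1+0+0+0+0+0+0+1+0+0+0+1+0+1+0+1+0+1+0+1 mod 2 = 1
  c[1] = d·G[:,1] = (11011111010011000111011111)·(10110110011011001100110011) mod 2 = 1+0+0+1+0+1+1+0+0+1+0+0+1+1+0+0+0+1+0+0+0+1+0+0+1+1 mod 2 = 1
  c[2] = d·G[:,2] = (11011111010011000111011111)·(10000000000000000000000000) mod 2 = 1+0+0+0+0+0+0+0+0+0+0+0+0+0+0+0+0+0+0+0+0+0+0+0+0+0 mod 2 = 1
  c[3] = d·G[:,3] = (11011111010011000111011111)·(01110001111000111100001111) mod 2 = 0+1+0+1+0+0+0+1+0+1+0+0+0+0+0+0+0+1+0+0+0+0+1+1+1+1 mod 2 = 1
  c[4] = d·G[:,4] = (11011111010011000111011111)·(01000000000000000000000000) mod 2 = 0+1+0+0+0+0+0+0+0+0+0+0+0+0+0+0+0+0+0+0+0+0+0+0+0+0 mod 2 = 1
  c[5] = d·G[:,5] = (11011111010011000111011111)·(00100000000000000000000000) mod 2 = 0+0+0+0+0+0+0+0+0+0+0+0+0+0+0+0+0+0+0+0+0+0+0+0+0+0 mod 2 = 0
  c[6] = d·G[:,6] = (11011111010011000111011111)·(00010000000000000000000000) mod 2 = 0+0+0+1+0+0+0+0+0+0+0+0+0+0+0+0+0+0+0+0+0+0+0+0+0+0 mod 2 = 1
  c[7] = d·G[:,7] = (11011111010011000111011111)·(00001111111000000011111111) mod 2 = 0+0+0+0+1+1+1+1+0+1+0+0+0+0+0+0+0+0+1+1+0+1+1+1+1+1 mod 2 = 0
  c[8] = d·G[:,8] = (11011111010011000111011111)·(00001000000000000000000000) mod 2 = 0+0+0+0+1+0+0+0+0+0+0+0+0+0+0+0+0+0+0+0+0+0+0+0+0+0 mod 2 = 1
  c[9] = d·G[:,9] = (11011111010011000111011111)·(00000100000000000000000000) mod 2 = 0+0+0+0+0+1+0+0+0+0+0+0+0+0+0+0+0+0+0+0+0+0+0+0+0+0 mod 2 = 1
  c[10] = d·G[:,10] = (11011111010011000111011111)·(00000010000000000000000000) mod 2 = 0+0+0+0+0+0+1+0+0+0+0+0+0+0+0+0+0+0+0+0+0+0+0+0+0+0 mod 2 = 1
  c[11] = d·G[:,11] = (11011111010011000111011111)·(00000001000000000000000000) mod 2 = 0+0+0+0+0+0+0+1+0+0+0+0+0+0+0+0+0+0+0+0+0+0+0+0+0+0 mod 2 = 1
  c[12] = d·G[:,12] = (11011111010011000111011111)·(00000000100000000000000000) mod 2 = 0+0+0+0+0+0+0+0+0+0+0+0+0+0+0+0+0+0+0+0+0+0+0+0+0+0 mod 2 = 0
  c[13] = d·G[:,13] = (11011111010011000111011111)·(00000000010000000000000000) mod 2 = 0+0+0+0+0+0+0+0+0+1+0+0+0+0+0+0+0+0+0+0+0+0+0+0+0+0 mod 2 = 1
  c[14] = d·G[:,14] = (11011111010011000111011111)·(00000000001000000000000000) mod 2 = 0+0+0+0+0+0+0+0+0+0+0+0+0+0+0+0+0+0+0+0+0+0+0+0+0+0 mod 2 = 0
  c[15] = d·G[:,15] = (11011111010011000111011111)·(00000000000111111111111111) mod 2 = 0+0+0+0+0+0+0+0+0+0+0+0+1+1+0+0+0+1+1+1+0+1+1+1+1+1 mod 2 = 0
  c[16] = d·G[:,16] = (11011111010011000111011111)·(00000000000100000000000000) mod 2 = 0+0+0+0+0+0+0+0+0+0+0+0+0+0+0+0+0+0+0+0+0+0+0+0+0+0 mod 2 = 0
  c[17] = d·G[:,17] = (11011111010011000111011111)·(00000000000010000000000000) mod 2 = 0+0+0+0+0+0+0+0+0+0+0+0+1+0+0+0+0+0+0+0+0+0+0+0+0+0 mod 2 = 1
  c[18] = d·G[:,18] = (11011111010011000111011111)·(00000000000001000000000000) mod 2 = 0+0+0+0+0+0+0+0+0+0+0+0+0+1+0+0+0+0+0+0+0+0+0+0+0+0 mod 2 = 1
  c[19] = d·G[:,19] = (11011111010011000111011111)·(00000000000000100000000000) mod 2 = 0+0+0+0+0+0+0+0+0+0+0+0+0+0+0+0+0+0+0+0+0+0+0+0+0+0 mod 2 = 0
  c[20] = d·G[:,20] = (11011111010011000111011111)·(00000000000000010000000000) mod 2 = 0+0+0+0+0+0+0+0+0+0+0+0+0+0+0+0+0+0+0+0+0+0+0+0+0+0 mod 2 = 0
  c[21] = d·G[:,21] = (11011111010011000111011111)·(00000000000000001000000000) mod 2 = 0+0+0+0+0+0+0+0+0+0+0+0+0+0+0+0+0+0+0+0+0+0+0+0+0+0 mod 2 = 0
  c[22] = d·G[:,22] = (11011111010011000111011111)·(00000000000000000100000000) mod 2 = 0+0+0+0+0+0+0+0+0+0+0+0+0+0+0+0+0+1+0+0+0+0+0+0+0+0 mod 2 = 1
  c[23] = d·G[:,23] = (11011111010011000111011111)·(00000000000000000010000000) mod 2 = 0+0+0+0+0+0+0+0+0+0+0+0+0+0+0+0+0+0+1+0+0+0+0+0+0+0 mod 2 = 1
  c[24] = d·G[:,24] = (11011111010011000111011111)·(00000000000000000001000000) mod 2 = 0+0+0+0+0+0+0+0+0+0+0+0+0+0+0+0+0+0+0+1+0+0+0+0+0+0 mod 2 = 1
  c[25] = d·G[:,25] = (11011111010011000111011111)·(00000000000000000000100000) mod 2 = 0+0+0+0+0+0+0+0+0+0+0+0+0+0+0+0+0+0+0+0+0+0+0+0+0+0 mod 2 = 0
  c[26] = d·G[:,26] = (11011111010011000111011111)·(00000000000000000000010000) mod 2 = 0+0+0+0+0+0+0+0+0+0+0+0+0+0+0+0+0+0+0+0+0+1+0+0+0+0 mod 2 = 1
  c[27] = d·G[:,27] = (11011111010011000111011111)·(00000000000000000000001000) mod 2 = 0+0+0+0+0+0+0+0+0+0+0+0+0+0+0+0+0+0+0+0+0+0+1+0+0+0 mod 2 = 1
  c[28] = d·G[:,28] = (11011111010011000111011111)·(00000000000000000000000100) mod 2 = 0+0+0+0+0+0+0+0+0+0+0+0+0+0+0+0+0+0+0+0+0+0+0+1+0+0 mod 2 = 1
  c[29] = d·G[:,29] = (11011111010011000111011111)·(00000000000000000000000010) mod 2 = 0+0+0+0+0+0+0+0+0+0+0+0+0+0+0+0+0+0+0+0+0+0+0+0+1+0 mod 2 = 1
  c[30] = d·G[:,30] = (11011111010011000111011111)·(00000000000000000000000001) mod 2 = 0+0+0+0+0+0+0+0+0+0+0+0+0+0+0+0+0+0+0+0+0+0+0+0+0+1 mod 2 = 1
Codeword = 1111101011110100011000111011111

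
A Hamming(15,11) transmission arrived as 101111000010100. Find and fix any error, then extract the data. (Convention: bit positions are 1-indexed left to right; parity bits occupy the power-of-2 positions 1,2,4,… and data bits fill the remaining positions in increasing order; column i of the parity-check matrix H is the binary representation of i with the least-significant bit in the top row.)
Syndrome s = H · r^T (mod 2), r = 101111000010100:
  s[0] = (101010101010101)·(101111000010100) mod 2 = 1+0+1+0+1+0+0+0+0+0+1+0+1+0+0 mod 2 = 1
  s[1] = (011001100110011)·(101111000010100) mod 2 = 0+0+1+0+0+1+0+0+0+0+1+0+0+0+0 mod 2 = 1
  s[2] = (000111100001111)·(101111000010100) mod 2 = 0+0+0+1+1+1+0+0+0+0+0+0+1+0+0 mod 2 = 0
  s[3] = (000000011111111)·(101111000010100) mod 2 = 0+0+0+0+0+0+0+0+0+0+1+0+1+0+0 mod 2 = 0
Syndrome = 1100
Column 3 of H equals this syndrome → error at bit 3 (1-indexed).
Flip bit 3: 101111000010100 → 100111000010100
Extract data bits at positions {3,5,6,7,9,10,11,12,13,14,15}: 01100010100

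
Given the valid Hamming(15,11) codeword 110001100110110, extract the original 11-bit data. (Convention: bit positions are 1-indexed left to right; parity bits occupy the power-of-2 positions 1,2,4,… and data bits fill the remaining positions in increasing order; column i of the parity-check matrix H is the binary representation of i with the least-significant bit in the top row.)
Parity bits occupy power-of-2 positions; data bits are at positions {3,5,6,7,9,10,11,12,13,14,15} (1-indexed).
Extract: c[3]=0 c[5]=0 c[6]=1 c[7]=1 c[9]=0 c[10]=1 c[11]=1 c[12]=0 c[13]=1 c[14]=1 c[15]=0
Data = 00110110110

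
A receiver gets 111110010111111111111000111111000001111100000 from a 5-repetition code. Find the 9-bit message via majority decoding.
Split into 5-bit blocks and majority-vote each:
  block 1 = 11111: 5 ones, 0 zeros → 1
  block 2 = 00101: 2 ones, 3 zeros → 0
  block 3 = 11111: 5 ones, 0 zeros → 1
  block 4 = 11111: 5 ones, 0 zeros → 1
  block 5 = 10001: 2 ones, 3 zeros → 0
  block 6 = 11111: 5 ones, 0 zeros → 1
  block 7 = 00000: 0 ones, 5 zeros → 0
  block 8 = 11111: 5 ones, 0 zeros → 1
  block 9 = 00000: 0 ones, 5 zeros → 0
Decoded = 101101010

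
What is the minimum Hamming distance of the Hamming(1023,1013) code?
d_min = 3 (every single-error-correcting Hamming code has d_min = 3).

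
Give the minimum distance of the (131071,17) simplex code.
d_min = 65536 (every nonzero codeword of the simplex code S_17 has weight 2^(r−1) = 65536).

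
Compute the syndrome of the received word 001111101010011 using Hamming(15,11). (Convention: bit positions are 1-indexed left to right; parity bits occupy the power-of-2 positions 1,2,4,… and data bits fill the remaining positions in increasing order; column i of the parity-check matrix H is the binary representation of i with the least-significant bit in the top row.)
Syndrome s = H · r^T (mod 2), r = 001111101010011:
  s[0] = (101010101010101)·(001111101010011) mod 2 = 0+0+1+0+1+0+1+0+1+0+1+0+0+0+1 mod 2 = 0
  s[1] = (011001100110011)·(001111101010011) mod 2 = 0+0+1+0+0+1+1+0+0+0+1+0+0+1+1 mod 2 = 0
  s[2] = (000111100001111)·(001111101010011) mod 2 = 0+0+0+1+1+1+1+0+0+0+0+0+0+1+1 mod 2 = 0
  s[3] = (000000011111111)·(001111101010011) mod 2 = 0+0+0+0+0+0+0+0+1+0+1+0+0+1+1 mod 2 = 0
Syndrome = 0000
s = 0: no error detected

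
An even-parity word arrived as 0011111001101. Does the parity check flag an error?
Sum of received bits: 0+0+1+1+1+1+1+0+0+1+1+0+1 = 8; 8 mod 2 = 0. Result is 0 → no error detected.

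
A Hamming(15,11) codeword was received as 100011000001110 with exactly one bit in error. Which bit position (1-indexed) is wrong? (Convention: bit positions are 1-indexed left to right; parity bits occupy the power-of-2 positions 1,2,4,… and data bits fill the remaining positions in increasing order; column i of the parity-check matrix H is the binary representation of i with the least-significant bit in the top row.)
Syndrome s = H · r^T (mod 2), r = 100011000001110:
  s[0] = (101010101010101)·(100011000001110) mod 2 = 1+0+0+0+1+0+0+0+0+0+0+0+1+0+0 mod 2 = 1
  s[1] = (011001100110011)·(100011000001110) mod 2 = 0+0+0+0+0+1+0+0+0+0+0+0+0+1+0 mod 2 = 0
  s[2] = (000111100001111)·(100011000001110) mod 2 = 0+0+0+0+1+1+0+0+0+0+0+1+1+1+0 mod 2 = 1
  s[3] = (000000011111111)·(100011000001110) mod 2 = 0+0+0+0+0+0+0+0+0+0+0+1+1+1+0 mod 2 = 1
Syndrome = 1011
Column i of H is the binary representation of i, so the syndrome is the binary index of the flipped bit.
Read s = 1011 with s[0] as LSB: 1·2^0 + 0·2^1 + 1·2^2 + 1·2^3 = 13.
Error is at bit position 13.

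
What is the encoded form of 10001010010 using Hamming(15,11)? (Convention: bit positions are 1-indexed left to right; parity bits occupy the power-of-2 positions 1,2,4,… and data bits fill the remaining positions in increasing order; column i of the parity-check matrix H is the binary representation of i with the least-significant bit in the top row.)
Codeword c = d · G (mod 2), d = 10001010010:
  c[0] = d·G[:,0] = (10001010010)·(11011010101) mod 2 = 1+0+0+0+1+0+1+0+0+0+0 mod 2 = 1
  c[1] = d·G[:,1] = (10001010010)·(10110110011) mod 2 = 1+0+0+0+0+0+1+0+0+1+0 mod 2 = 1
  c[2] = d·G[:,2] = (10001010010)·(10000000000) mod 2 = 1+0+0+0+0+0+0+0+0+0+0 mod 2 = 1
  c[3] = d·G[:,3] = (10001010010)·(01110001111) mod 2 = 0+0+0+0+0+0+0+0+0+1+0 mod 2 = 1
  c[4] = d·G[:,4] = (10001010010)·(01000000000) mod 2 = 0+0+0+0+0+0+0+0+0+0+0 mod 2 = 0
  c[5] = d·G[:,5] = (10001010010)·(00100000000) mod 2 = 0+0+0+0+0+0+0+0+0+0+0 mod 2 = 0
  c[6] = d·G[:,6] = (10001010010)·(00010000000) mod 2 = 0+0+0+0+0+0+0+0+0+0+0 mod 2 = 0
  c[7] = d·G[:,7] = (10001010010)·(00001111111) mod 2 = 0+0+0+0+1+0+1+0+0+1+0 mod 2 = 1
  c[8] = d·G[:,8] = (10001010010)·(00001000000) mod 2 = 0+0+0+0+1+0+0+0+0+0+0 mod 2 = 1
  c[9] = d·G[:,9] = (10001010010)·(00000100000) mod 2 = 0+0+0+0+0+0+0+0+0+0+0 mod 2 = 0
  c[10] = d·G[:,10] = (10001010010)·(00000010000) mod 2 = 0+0+0+0+0+0+1+0+0+0+0 mod 2 = 1
  c[11] = d·G[:,11] = (10001010010)·(00000001000) mod 2 = 0+0+0+0+0+0+0+0+0+0+0 mod 2 = 0
  c[12] = d·G[:,12] = (10001010010)·(00000000100) mod 2 = 0+0+0+0+0+0+0+0+0+0+0 mod 2 = 0
  c[13] = d·G[:,13] = (10001010010)·(00000000010) mod 2 = 0+0+0+0+0+0+0+0+0+1+0 mod 2 = 1
  c[14] = d·G[:,14] = (10001010010)·(00000000001) mod 2 = 0+0+0+0+0+0+0+0+0+0+0 mod 2 = 0
Codeword = 111100011010010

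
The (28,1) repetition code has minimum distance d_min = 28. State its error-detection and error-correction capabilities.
Detection only: up to d_min − 1 = 27 errors.
Correction: up to ⌊(d_min − 1)/2⌋ = ⌊27/2⌋ = 13 errors.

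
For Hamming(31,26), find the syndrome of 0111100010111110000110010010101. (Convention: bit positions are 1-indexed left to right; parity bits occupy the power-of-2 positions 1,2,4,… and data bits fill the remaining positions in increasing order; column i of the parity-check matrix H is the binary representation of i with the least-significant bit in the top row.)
Syndrome s = H · r^T (mod 2), r = 0111100010111110000110010010101:
  s[0] = (1010101010101010101010101010101)·(0111100010111110000110010010101) mod 2 = 0+0+1+0+1+0+0+0+1+0+1+0+1+0+1+0+0+0+0+0+1+0+0+0+0+0+1+0+1+0+1 mod 2 = 0
  s[1] = (0110011001100110011001100110011)·(0111100010111110000110010010101) mod 2 = 0+1+1+0+0+0+0+0+0+0+1+0+0+1+1+0+0+0+0+0+0+0+0+0+0+0+1+0+0+0+1 mod 2 = 1
  s[2] = (0001111000011110000111100001111)·(0111100010111110000110010010101) mod 2 = 0+0+0+1+1+0+0+0+0+0+0+1+1+1+1+0+0+0+0+1+1+0+0+0+0+0+0+0+1+0+1 mod 2 = 0
  s[3] = (0000000111111110000000011111111)·(0111100010111110000110010010101) mod 2 = 0+0+0+0+0+0+0+0+1+0+1+1+1+1+1+0+0+0+0+0+0+0+0+1+0+0+1+0+1+0+1 mod 2 = 0
  s[4] = (0000000000000001111111111111111)·(0111100010111110000110010010101) mod 2 = 0+0+0+0+0+0+0+0+0+0+0+0+0+0+0+0+0+0+0+1+1+0+0+1+0+0+1+0+1+0+1 mod 2 = 0
Syndrome = 01000
Non-zero syndrome: error at position 2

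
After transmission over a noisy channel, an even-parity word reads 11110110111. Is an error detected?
Sum of received bits: 1+1+1+1+0+1+1+0+1+1+1 = 9; 9 mod 2 = 1. Result is 1 ≠ 0 → error detected.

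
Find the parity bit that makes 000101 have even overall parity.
Sum of data bits: 0+0+0+1+0+1 = 2.
2 mod 2 = 0, so parity bit = 0.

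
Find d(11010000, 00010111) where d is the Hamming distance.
XOR = 11000111, count of 1s = 5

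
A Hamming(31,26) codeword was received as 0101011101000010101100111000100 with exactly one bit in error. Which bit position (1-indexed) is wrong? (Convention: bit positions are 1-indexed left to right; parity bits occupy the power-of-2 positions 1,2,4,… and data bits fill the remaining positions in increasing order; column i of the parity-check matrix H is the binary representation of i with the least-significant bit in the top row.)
Syndrome s = H · r^T (mod 2), r = 0101011101000010101100111000100:
  s[0] = (1010101010101010101010101010101)·(0101011101000010101100111000100) mod 2 = 0+0+0+0+0+0+1+0+0+0+0+0+0+0+1+0+1+0+1+0+0+0+1+0+1+0+0+0+1+0+0 mod 2 = 1
  s[1] = (0110011001100110011001100110011)·(0101011101000010101100111000100) mod 2 = 0+1+0+0+0+1+1+0+0+1+0+0+0+0+1+0+0+0+1+0+0+0+1+0+0+0+0+0+0+0+0 mod 2 = 1
  s[2] = (0001111000011110000111100001111)·(0101011101000010101100111000100) mod 2 = 0+0+0+1+0+1+1+0+0+0+0+0+0+0+1+0+0+0+0+1+0+0+1+0+0+0+0+0+1+0+0 mod 2 = 1
  s[3] = (0000000111111110000000011111111)·(0101011101000010101100111000100) mod 2 = 0+0+0+0+0+0+0+1+0+1+0+0+0+0+1+0+0+0+0+0+0+0+0+1+1+0+0+0+1+0+0 mod 2 = 0
  s[4] = (0000000000000001111111111111111)·(0101011101000010101100111000100) mod 2 = 0+0+0+0+0+0+0+0+0+0+0+0+0+0+0+0+1+0+1+1+0+0+1+1+1+0+0+0+1+0+0 mod 2 = 1
Syndrome = 11101
Column i of H is the binary representation of i, so the syndrome is the binary index of the flipped bit.
Read s = 11101 with s[0] as LSB: 1·2^0 + 1·2^1 + 1·2^2 + 0·2^3 + 1·2^4 = 23.
Error is at bit position 23.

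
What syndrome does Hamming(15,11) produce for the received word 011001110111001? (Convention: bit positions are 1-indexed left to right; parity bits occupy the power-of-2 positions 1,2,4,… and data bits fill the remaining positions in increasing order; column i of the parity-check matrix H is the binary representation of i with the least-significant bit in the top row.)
Syndrome s = H · r^T (mod 2), r = 011001110111001:
  s[0] = (101010101010101)·(011001110111001) mod 2 = 0+0+1+0+0+0+1+0+0+0+1+0+0+0+1 mod 2 = 0
  s[1] = (011001100110011)·(011001110111001) mod 2 = 0+1+1+0+0+1+1+0+0+1+1+0+0+0+1 mod 2 = 1
  s[2] = (000111100001111)·(011001110111001) mod 2 = 0+0+0+0+0+1+1+0+0+0+0+1+0+0+1 mod 2 = 0
  s[3] = (000000011111111)·(011001110111001) mod 2 = 0+0+0+0+0+0+0+1+0+1+1+1+0+0+1 mod 2 = 1
Syndrome = 0101
Non-zero syndrome: error at position 10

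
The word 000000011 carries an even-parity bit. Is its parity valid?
Sum of all bits: 0+0+0+0+0+0+0+1+1 = 2; 2 mod 2 = 0. Result is 0 → valid parity.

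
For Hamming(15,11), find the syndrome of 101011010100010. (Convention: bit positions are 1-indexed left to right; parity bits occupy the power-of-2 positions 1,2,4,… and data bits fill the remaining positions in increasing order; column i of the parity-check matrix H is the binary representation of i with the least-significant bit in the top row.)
Syndrome s = H · r^T (mod 2), r = 101011010100010:
  s[0] = (101010101010101)·(101011010100010) mod 2 = 1+0+1+0+1+0+0+0+0+0+0+0+0+0+0 mod 2 = 1
  s[1] = (011001100110011)·(101011010100010) mod 2 = 0+0+1+0+0+1+0+0+0+1+0+0+0+1+0 mod 2 = 0
  s[2] = (000111100001111)·(101011010100010) mod 2 = 0+0+0+0+1+1+0+0+0+0+0+0+0+1+0 mod 2 = 1
  s[3] = (000000011111111)·(101011010100010) mod 2 = 0+0+0+0+0+0+0+1+0+1+0+0+0+1+0 mod 2 = 1
Syndrome = 1011
Non-zero syndrome: error at position 13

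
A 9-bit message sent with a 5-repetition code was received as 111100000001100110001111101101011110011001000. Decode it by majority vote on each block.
Split into 5-bit blocks and majority-vote each:
  block 1 = 11110: 4 ones, 1 zeros → 1
  block 2 = 00000: 0 ones, 5 zeros → 0
  block 3 = 01100: 2 ones, 3 zeros → 0
  block 4 = 11000: 2 ones, 3 zeros → 0
  block 5 = 11111: 5 ones, 0 zeros → 1
  block 6 = 01101: 3 ones, 2 zeros → 1
  block 7 = 01111: 4 ones, 1 zeros → 1
  block 8 = 00110: 2 ones, 3 zeros → 0
  block 9 = 01000: 1 ones, 4 zeros → 0
Decoded = 100011100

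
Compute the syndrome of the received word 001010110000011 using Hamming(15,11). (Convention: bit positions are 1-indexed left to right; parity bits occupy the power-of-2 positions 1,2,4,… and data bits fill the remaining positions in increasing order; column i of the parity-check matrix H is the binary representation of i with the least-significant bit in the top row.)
Syndrome s = H · r^T (mod 2), r = 001010110000011:
  s[0] = (101010101010101)·(001010110000011) mod 2 = 0+0+1+0+1+0+1+0+0+0+0+0+0+0+1 mod 2 = 0
  s[1] = (011001100110011)·(001010110000011) mod 2 = 0+0+1+0+0+0+1+0+0+0+0+0+0+1+1 mod 2 = 0
  s[2] = (000111100001111)·(001010110000011) mod 2 = 0+0+0+0+1+0+1+0+0+0+0+0+0+1+1 mod 2 = 0
  s[3] = (000000011111111)·(001010110000011) mod 2 = 0+0+0+0+0+0+0+1+0+0+0+0+0+1+1 mod 2 = 1
Syndrome = 0001
Non-zero syndrome: error at position 8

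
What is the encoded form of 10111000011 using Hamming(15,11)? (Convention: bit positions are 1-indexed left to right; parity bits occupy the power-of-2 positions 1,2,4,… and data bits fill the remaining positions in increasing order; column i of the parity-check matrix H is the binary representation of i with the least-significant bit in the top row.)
Codeword c = d · G (mod 2), d = 10111000011:
  c[0] = d·G[:,0] = (10111000011)·(11011010101) mod 2 = 1+0+0+1+1+0+0+0+0+0+1 mod 2 = 0
  c[1] = d·G[:,1] = (10111000011)·(10110110011) mod 2 = 1+0+1+1+0+0+0+0+0+1+1 mod 2 = 1
  c[2] = d·G[:,2] = (10111000011)·(10000000000) mod 2 = 1+0+0+0+0+0+0+0+0+0+0 mod 2 = 1
  c[3] = d·G[:,3] = (10111000011)·(01110001111) mod 2 = 0+0+1+1+0+0+0+0+0+1+1 mod 2 = 0
  c[4] = d·G[:,4] = (10111000011)·(01000000000) mod 2 = 0+0+0+0+0+0+0+0+0+0+0 mod 2 = 0
  c[5] = d·G[:,5] = (10111000011)·(00100000000) mod 2 = 0+0+1+0+0+0+0+0+0+0+0 mod 2 = 1
  c[6] = d·G[:,6] = (10111000011)·(00010000000) mod 2 = 0+0+0+1+0+0+0+0+0+0+0 mod 2 = 1
  c[7] = d·G[:,7] = (10111000011)·(00001111111) mod 2 = 0+0+0+0+1+0+0+0+0+1+1 mod 2 = 1
  c[8] = d·G[:,8] = (10111000011)·(00001000000) mod 2 = 0+0+0+0+1+0+0+0+0+0+0 mod 2 = 1
  c[9] = d·G[:,9] = (10111000011)·(00000100000) mod 2 = 0+0+0+0+0+0+0+0+0+0+0 mod 2 = 0
  c[10] = d·G[:,10] = (10111000011)·(00000010000) mod 2 = 0+0+0+0+0+0+0+0+0+0+0 mod 2 = 0
  c[11] = d·G[:,11] = (10111000011)·(00000001000) mod 2 = 0+0+0+0+0+0+0+0+0+0+0 mod 2 = 0
  c[12] = d·G[:,12] = (10111000011)·(00000000100) mod 2 = 0+0+0+0+0+0+0+0+0+0+0 mod 2 = 0
  c[13] = d·G[:,13] = (10111000011)·(00000000010) mod 2 = 0+0+0+0+0+0+0+0+0+1+0 mod 2 = 1
  c[14] = d·G[:,14] = (10111000011)·(00000000001) mod 2 = 0+0+0+0+0+0+0+0+0+0+1 mod 2 = 1
Codeword = 011001111000011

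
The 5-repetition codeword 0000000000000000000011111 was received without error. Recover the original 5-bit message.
Split into 5-bit blocks: 00000 00000 00000 00000 11111
Data = 00001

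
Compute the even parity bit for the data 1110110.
Sum of data bits: 1+1+1+0+1+1+0 = 5.
5 mod 2 = 1, so parity bit = 1.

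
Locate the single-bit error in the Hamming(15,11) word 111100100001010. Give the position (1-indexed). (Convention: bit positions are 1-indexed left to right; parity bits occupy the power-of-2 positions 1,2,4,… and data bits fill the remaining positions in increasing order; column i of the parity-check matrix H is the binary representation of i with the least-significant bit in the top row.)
Syndrome s = H · r^T (mod 2), r = 111100100001010:
  s[0] = (101010101010101)·(111100100001010) mod 2 = 1+0+1+0+0+0+1+0+0+0+0+0+0+0+0 mod 2 = 1
  s[1] = (011001100110011)·(111100100001010) mod 2 = 0+1+1+0+0+0+1+0+0+0+0+0+0+1+0 mod 2 = 0
  s[2] = (000111100001111)·(111100100001010) mod 2 = 0+0+0+1+0+0+1+0+0+0+0+1+0+1+0 mod 2 = 0
  s[3] = (000000011111111)·(111100100001010) mod 2 = 0+0+0+0+0+0+0+0+0+0+0+1+0+1+0 mod 2 = 0
Syndrome = 1000
Column i of H is the binary representation of i, so the syndrome is the binary index of the flipped bit.
Read s = 1000 with s[0] as LSB: 1·2^0 + 0·2^1 + 0·2^2 + 0·2^3 = 1.
Error is at bit position 1.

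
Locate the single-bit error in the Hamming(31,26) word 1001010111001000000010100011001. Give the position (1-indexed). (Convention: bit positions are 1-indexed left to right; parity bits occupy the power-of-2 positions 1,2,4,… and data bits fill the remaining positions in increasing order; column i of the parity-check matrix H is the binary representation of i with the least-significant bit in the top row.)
Syndrome s = H · r^T (mod 2), r = 1001010111001000000010100011001:
  s[0] = (1010101010101010101010101010101)·(1001010111001000000010100011001) mod 2 = 1+0+0+0+0+0+0+0+1+0+0+0+1+0+0+0+0+0+0+0+1+0+1+0+0+0+1+0+0+0+1 mod 2 = 1
  s[1] = (0110011001100110011001100110011)·(1001010111001000000010100011001) mod 2 = 0+0+0+0+0+1+0+0+0+1+0+0+0+0+0+0+0+0+0+0+0+0+1+0+0+0+1+0+0+0+1 mod 2 = 1
  s[2] = (0001111000011110000111100001111)·(1001010111001000000010100011001) mod 2 = 0+0+0+1+0+1+0+0+0+0+0+0+1+0+0+0+0+0+0+0+1+0+1+0+0+0+0+1+0+0+1 mod 2 = 1
  s[3] = (0000000111111110000000011111111)·(1001010111001000000010100011001) mod 2 = 0+0+0+0+0+0+0+1+1+1+0+0+1+0+0+0+0+0+0+0+0+0+0+0+0+0+1+1+0+0+1 mod 2 = 1
  s[4] = (0000000000000001111111111111111)·(1001010111001000000010100011001) mod 2 = 0+0+0+0+0+0+0+0+0+0+0+0+0+0+0+0+0+0+0+0+1+0+1+0+0+0+1+1+0+0+1 mod 2 = 1
Syndrome = 11111
Column i of H is the binary representation of i, so the syndrome is the binary index of the flipped bit.
Read s = 11111 with s[0] as LSB: 1·2^0 + 1·2^1 + 1·2^2 + 1·2^3 + 1·2^4 = 31.
Error is at bit position 31.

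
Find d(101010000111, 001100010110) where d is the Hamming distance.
XOR = 100110010001, count of 1s = 5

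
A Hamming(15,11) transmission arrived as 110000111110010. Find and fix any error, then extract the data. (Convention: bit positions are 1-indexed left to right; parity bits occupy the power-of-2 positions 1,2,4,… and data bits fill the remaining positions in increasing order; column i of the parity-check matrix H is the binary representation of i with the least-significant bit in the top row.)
Syndrome s = H · r^T (mod 2), r = 110000111110010:
  s[0] = (101010101010101)·(110000111110010) mod 2 = 1+0+0+0+0+0+1+0+1+0+1+0+0+0+0 mod 2 = 0
  s[1] = (011001100110011)·(110000111110010) mod 2 = 0+1+0+0+0+0+1+0+0+1+1+0+0+1+0 mod 2 = 1
  s[2] = (000111100001111)·(110000111110010) mod 2 = 0+0+0+0+0+0+1+0+0+0+0+0+0+1+0 mod 2 = 0
  s[3] = (000000011111111)·(110000111110010) mod 2 = 0+0+0+0+0+0+0+1+1+1+1+0+0+1+0 mod 2 = 1
Syndrome = 0101
Column 10 of H equals this syndrome → error at bit 10 (1-indexed).
Flip bit 10: 110000111110010 → 110000111010010
Extract data bits at positions {3,5,6,7,9,10,11,12,13,14,15}: 00011010010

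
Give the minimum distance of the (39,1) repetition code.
d_min = 39 (the only two codewords are 0…0 and 1…1, differing in all 39 positions).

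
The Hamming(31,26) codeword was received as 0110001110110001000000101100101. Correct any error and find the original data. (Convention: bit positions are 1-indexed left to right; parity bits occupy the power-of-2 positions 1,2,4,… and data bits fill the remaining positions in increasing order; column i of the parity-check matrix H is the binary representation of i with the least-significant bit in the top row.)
Syndrome s = H · r^T (mod 2), r = 0110001110110001000000101100101:
  s[0] = (1010101010101010101010101010101)·(0110001110110001000000101100101) mod 2 = 0+0+1+0+0+0+1+0+1+0+1+0+0+0+0+0+0+0+0+0+0+0+1+0+1+0+0+0+1+0+1 mod 2 = 0
  s[1] = (0110011001100110011001100110011)·(0110001110110001000000101100101) mod 2 = 0+1+1+0+0+0+1+0+0+0+1+0+0+0+0+0+0+0+0+0+0+0+1+0+0+1+0+0+0+0+1 mod 2 = 1
  s[2] = (0001111000011110000111100001111)·(0110001110110001000000101100101) mod 2 = 0+0+0+0+0+0+1+0+0+0+0+1+0+0+0+0+0+0+0+0+0+0+1+0+0+0+0+0+1+0+1 mod 2 = 1
  s[3] = (0000000111111110000000011111111)·(0110001110110001000000101100101) mod 2 = 0+0+0+0+0+0+0+1+1+0+1+1+0+0+0+0+0+0+0+0+0+0+0+0+1+1+0+0+1+0+1 mod 2 = 0
  s[4] = (0000000000000001111111111111111)·(0110001110110001000000101100101) mod 2 = 0+0+0+0+0+0+0+0+0+0+0+0+0+0+0+1+0+0+0+0+0+0+1+0+1+1+0+0+1+0+1 mod 2 = 0
Syndrome = 01100
Column 6 of H equals this syndrome → error at bit 6 (1-indexed).
Flip bit 6: 0110001110110001000000101100101 → 0110011110110001000000101100101
Extract data bits at positions {3,5,6,7,9,10,11,12,13,14,15,17,18,19,20,21,22,23,24,25,26,27,28,29,30,31}: 10111011000000000101100101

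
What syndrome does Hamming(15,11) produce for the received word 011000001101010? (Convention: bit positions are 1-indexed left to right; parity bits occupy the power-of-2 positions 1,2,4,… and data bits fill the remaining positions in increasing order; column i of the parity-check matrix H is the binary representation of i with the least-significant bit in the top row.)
Syndrome s = H · r^T (mod 2), r = 011000001101010:
  s[0] = (101010101010101)·(011000001101010) mod 2 = 0+0+1+0+0+0+0+0+1+0+0+0+0+0+0 mod 2 = 0
  s[1] = (011001100110011)·(011000001101010) mod 2 = 0+1+1+0+0+0+0+0+0+1+0+0+0+1+0 mod 2 = 0
  s[2] = (000111100001111)·(011000001101010) mod 2 = 0+0+0+0+0+0+0+0+0+0+0+1+0+1+0 mod 2 = 0
  s[3] = (000000011111111)·(011000001101010) mod 2 = 0+0+0+0+0+0+0+0+1+1+0+1+0+1+0 mod 2 = 0
Syndrome = 0000
s = 0: no error detected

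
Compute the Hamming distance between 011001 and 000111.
XOR = 011110, count of 1s = 4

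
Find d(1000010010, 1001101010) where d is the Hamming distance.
XOR = 0001111000, count of 1s = 4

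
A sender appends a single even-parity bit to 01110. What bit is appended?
Sum of data bits: 0+1+1+1+0 = 3.
3 mod 2 = 1, so parity bit = 1.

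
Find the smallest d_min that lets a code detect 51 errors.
Detecting e errors requires d_min ≥ e + 1 = 51 + 1 = 52.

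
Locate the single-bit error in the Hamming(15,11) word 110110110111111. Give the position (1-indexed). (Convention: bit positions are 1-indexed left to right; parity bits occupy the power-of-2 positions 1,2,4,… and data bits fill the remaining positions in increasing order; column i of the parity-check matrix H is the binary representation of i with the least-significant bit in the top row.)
Syndrome s = H · r^T (mod 2), r = 110110110111111:
  s[0] = (101010101010101)·(110110110111111) mod 2 = 1+0+0+0+1+0+1+0+0+0+1+0+1+0+1 mod 2 = 0
  s[1] = (011001100110011)·(110110110111111) mod 2 = 0+1+0+0+0+0+1+0+0+1+1+0+0+1+1 mod 2 = 0
  s[2] = (000111100001111)·(110110110111111) mod 2 = 0+0+0+1+1+0+1+0+0+0+0+1+1+1+1 mod 2 = 1
  s[3] = (000000011111111)·(110110110111111) mod 2 = 0+0+0+0+0+0+0+1+0+1+1+1+1+1+1 mod 2 = 1
Syndrome = 0011
Column i of H is the binary representation of i, so the syndrome is the binary index of the flipped bit.
Read s = 0011 with s[0] as LSB: 0·2^0 + 0·2^1 + 1·2^2 + 1·2^3 = 12.
Error is at bit position 12.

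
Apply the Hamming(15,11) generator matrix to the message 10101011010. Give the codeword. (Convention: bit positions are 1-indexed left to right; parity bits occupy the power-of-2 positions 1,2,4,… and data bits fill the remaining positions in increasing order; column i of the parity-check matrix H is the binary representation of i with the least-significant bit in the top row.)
Codeword c = d · G (mod 2), d = 10101011010:
  c[0] = d·G[:,0] = (10101011010)·(11011010101) mod 2 = 1+0+0+0+1+0+1+0+0+0+0 mod 2 = 1
  c[1] = d·G[:,1] = (10101011010)·(10110110011) mod 2 = 1+0+1+0+0+0+1+0+0+1+0 mod 2 = 0
  c[2] = d·G[:,2] = (10101011010)·(10000000000) mod 2 = 1+0+0+0+0+0+0+0+0+0+0 mod 2 = 1
  c[3] = d·G[:,3] = (10101011010)·(01110001111) mod 2 = 0+0+1+0+0+0+0+1+0+1+0 mod 2 = 1
  c[4] = d·G[:,4] = (10101011010)·(01000000000) mod 2 = 0+0+0+0+0+0+0+0+0+0+0 mod 2 = 0
  c[5] = d·G[:,5] = (10101011010)·(00100000000) mod 2 = 0+0+1+0+0+0+0+0+0+0+0 mod 2 = 1
  c[6] = d·G[:,6] = (10101011010)·(00010000000) mod 2 = 0+0+0+0+0+0+0+0+0+0+0 mod 2 = 0
  c[7] = d·G[:,7] = (10101011010)·(00001111111) mod 2 = 0+0+0+0+1+0+1+1+0+1+0 mod 2 = 0
  c[8] = d·G[:,8] = (10101011010)·(00001000000) mod 2 = 0+0+0+0+1+0+0+0+0+0+0 mod 2 = 1
  c[9] = d·G[:,9] = (10101011010)·(00000100000) mod 2 = 0+0+0+0+0+0+0+0+0+0+0 mod 2 = 0
  c[10] = d·G[:,10] = (10101011010)·(00000010000) mod 2 = 0+0+0+0+0+0+1+0+0+0+0 mod 2 = 1
  c[11] = d·G[:,11] = (10101011010)·(00000001000) mod 2 = 0+0+0+0+0+0+0+1+0+0+0 mod 2 = 1
  c[12] = d·G[:,12] = (10101011010)·(00000000100) mod 2 = 0+0+0+0+0+0+0+0+0+0+0 mod 2 = 0
  c[13] = d·G[:,13] = (10101011010)·(00000000010) mod 2 = 0+0+0+0+0+0+0+0+0+1+0 mod 2 = 1
  c[14] = d·G[:,14] = (10101011010)·(00000000001) mod 2 = 0+0+0+0+0+0+0+0+0+0+0 mod 2 = 0
Codeword = 101101001011010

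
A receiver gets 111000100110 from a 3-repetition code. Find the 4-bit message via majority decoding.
Split into 3-bit blocks and majority-vote each:
  block 1 = 111: 3 ones, 0 zeros → 1
  block 2 = 000: 0 ones, 3 zeros → 0
  block 3 = 100: 1 ones, 2 zeros → 0
  block 4 = 110: 2 ones, 1 zeros → 1
Decoded = 1001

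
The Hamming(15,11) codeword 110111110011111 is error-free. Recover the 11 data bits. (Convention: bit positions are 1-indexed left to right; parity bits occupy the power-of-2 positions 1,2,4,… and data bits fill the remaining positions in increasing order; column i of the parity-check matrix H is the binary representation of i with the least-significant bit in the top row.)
Parity bits occupy power-of-2 positions; data bits are at positions {3,5,6,7,9,10,11,12,13,14,15} (1-indexed).
Extract: c[3]=0 c[5]=1 c[6]=1 c[7]=1 c[9]=0 c[10]=0 c[11]=1 c[12]=1 c[13]=1 c[14]=1 c[15]=1
Data = 01110011111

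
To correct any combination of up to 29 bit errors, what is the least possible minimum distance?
Correcting t errors requires d_min ≥ 2t + 1 = 2·29 + 1 = 59.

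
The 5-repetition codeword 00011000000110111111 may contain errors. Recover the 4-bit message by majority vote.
Split into 5-bit blocks and majority-vote each:
  block 1 = 00011: 2 ones, 3 zeros → 0
  block 2 = 00000: 0 ones, 5 zeros → 0
  block 3 = 01101: 3 ones, 2 zeros → 1
  block 4 = 11111: 5 ones, 0 zeros → 1
Decoded = 0011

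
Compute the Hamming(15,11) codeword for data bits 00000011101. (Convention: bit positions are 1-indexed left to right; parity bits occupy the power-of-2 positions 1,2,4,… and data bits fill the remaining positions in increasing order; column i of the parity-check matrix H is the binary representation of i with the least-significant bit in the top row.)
Codeword c = d · G (mod 2), d = 00000011101:
  c[0] = d·G[:,0] = (00000011101)·(11011010101) mod 2 = 0+0+0+0+0+0+1+0+1+0+1 mod 2 = 1
  c[1] = d·G[:,1] = (00000011101)·(10110110011) mod 2 = 0+0+0+0+0+0+1+0+0+0+1 mod 2 = 0
  c[2] = d·G[:,2] = (00000011101)·(10000000000) mod 2 = 0+0+0+0+0+0+0+0+0+0+0 mod 2 = 0
  c[3] = d·G[:,3] = (00000011101)·(01110001111) mod 2 = 0+0+0+0+0+0+0+1+1+0+1 mod 2 = 1
  c[4] = d·G[:,4] = (00000011101)·(01000000000) mod 2 = 0+0+0+0+0+0+0+0+0+0+0 mod 2 = 0
  c[5] = d·G[:,5] = (00000011101)·(00100000000) mod 2 = 0+0+0+0+0+0+0+0+0+0+0 mod 2 = 0
  c[6] = d·G[:,6] = (00000011101)·(00010000000) mod 2 = 0+0+0+0+0+0+0+0+0+0+0 mod 2 = 0
  c[7] = d·G[:,7] = (00000011101)·(00001111111) mod 2 = 0+0+0+0+0+0+1+1+1+0+1 mod 2 = 0
  c[8] = d·G[:,8] = (00000011101)·(00001000000) mod 2 = 0+0+0+0+0+0+0+0+0+0+0 mod 2 = 0
  c[9] = d·G[:,9] = (00000011101)·(00000100000) mod 2 = 0+0+0+0+0+0+0+0+0+0+0 mod 2 = 0
  c[10] = d·G[:,10] = (00000011101)·(00000010000) mod 2 = 0+0+0+0+0+0+1+0+0+0+0 mod 2 = 1
  c[11] = d·G[:,11] = (00000011101)·(00000001000) mod 2 = 0+0+0+0+0+0+0+1+0+0+0 mod 2 = 1
  c[12] = d·G[:,12] = (00000011101)·(00000000100) mod 2 = 0+0+0+0+0+0+0+0+1+0+0 mod 2 = 1
  c[13] = d·G[:,13] = (00000011101)·(00000000010) mod 2 = 0+0+0+0+0+0+0+0+0+0+0 mod 2 = 0
  c[14] = d·G[:,14] = (00000011101)·(00000000001) mod 2 = 0+0+0+0+0+0+0+0+0+0+1 mod 2 = 1
Codeword = 100100000011101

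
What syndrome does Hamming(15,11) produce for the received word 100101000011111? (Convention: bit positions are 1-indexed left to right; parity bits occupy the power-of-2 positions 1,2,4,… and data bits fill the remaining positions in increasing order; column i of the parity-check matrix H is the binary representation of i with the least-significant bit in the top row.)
Syndrome s = H · r^T (mod 2), r = 100101000011111:
  s[0] = (101010101010101)·(100101000011111) mod 2 = 1+0+0+0+0+0+0+0+0+0+1+0+1+0+1 mod 2 = 0
  s[1] = (011001100110011)·(100101000011111) mod 2 = 0+0+0+0+0+1+0+0+0+0+1+0+0+1+1 mod 2 = 0
  s[2] = (000111100001111)·(100101000011111) mod 2 = 0+0+0+1+0+1+0+0+0+0+0+1+1+1+1 mod 2 = 0
  s[3] = (000000011111111)·(100101000011111) mod 2 = 0+0+0+0+0+0+0+0+0+0+1+1+1+1+1 mod 2 = 1
Syndrome = 0001
Non-zero syndrome: error at position 8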